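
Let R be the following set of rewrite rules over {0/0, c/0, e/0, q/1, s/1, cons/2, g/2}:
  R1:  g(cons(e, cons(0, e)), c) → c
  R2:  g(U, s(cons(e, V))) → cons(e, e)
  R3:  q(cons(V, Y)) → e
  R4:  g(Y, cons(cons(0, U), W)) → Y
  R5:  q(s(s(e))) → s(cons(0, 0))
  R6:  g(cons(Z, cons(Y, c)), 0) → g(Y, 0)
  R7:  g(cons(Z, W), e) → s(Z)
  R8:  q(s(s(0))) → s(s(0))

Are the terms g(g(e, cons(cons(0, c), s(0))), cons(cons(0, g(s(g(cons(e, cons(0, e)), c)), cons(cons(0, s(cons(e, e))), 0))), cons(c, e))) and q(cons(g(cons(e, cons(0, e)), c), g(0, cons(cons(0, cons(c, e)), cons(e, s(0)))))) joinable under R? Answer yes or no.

yes — NF(t₁) = e, NF(t₂) = e

Reduce t₁ = g(g(e, cons(cons(0, c), s(0))), cons(cons(0, g(s(g(cons(e, cons(0, e)), c)), cons(cons(0, s(cons(e, e))), 0))), cons(c, e))):
1. g(g(e, cons(cons(0, c), s(0))), cons(cons(0, g(s(g(cons(e, cons(0, e)), c)), cons(cons(0, s(cons(e, e))), 0))), cons(c, e)))  →  g(e, cons(cons(0, c), s(0)))   [R4 at ε]
2. g(e, cons(cons(0, c), s(0)))  →  e   [R4 at ε]

Reduce t₂ = q(cons(g(cons(e, cons(0, e)), c), g(0, cons(cons(0, cons(c, e)), cons(e, s(0)))))):
1. q(cons(g(cons(e, cons(0, e)), c), g(0, cons(cons(0, cons(c, e)), cons(e, s(0))))))  →  e   [R3 at ε]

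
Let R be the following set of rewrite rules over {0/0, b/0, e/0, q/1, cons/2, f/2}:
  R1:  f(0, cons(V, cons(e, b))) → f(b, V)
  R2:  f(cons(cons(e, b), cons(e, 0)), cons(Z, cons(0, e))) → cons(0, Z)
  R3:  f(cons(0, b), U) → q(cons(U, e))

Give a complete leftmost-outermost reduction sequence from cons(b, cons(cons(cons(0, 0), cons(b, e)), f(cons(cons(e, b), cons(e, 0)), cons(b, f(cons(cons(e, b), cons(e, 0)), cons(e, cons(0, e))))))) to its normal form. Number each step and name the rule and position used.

1. cons(b, cons(cons(cons(0, 0), cons(b, e)), f(cons(cons(e, b), cons(e, 0)), cons(b, f(cons(cons(e, b), cons(e, 0)), cons(e, cons(0, e)))))))  →  cons(b, cons(cons(cons(0, 0), cons(b, e)), f(cons(cons(e, b), cons(e, 0)), cons(b, cons(0, e)))))   [R2 at 2.2.2.2]
2. cons(b, cons(cons(cons(0, 0), cons(b, e)), f(cons(cons(e, b), cons(e, 0)), cons(b, cons(0, e)))))  →  cons(b, cons(cons(cons(0, 0), cons(b, e)), cons(0, b)))   [R2 at 2.2]

cons(b, cons(cons(cons(0, 0), cons(b, e)), cons(0, b)))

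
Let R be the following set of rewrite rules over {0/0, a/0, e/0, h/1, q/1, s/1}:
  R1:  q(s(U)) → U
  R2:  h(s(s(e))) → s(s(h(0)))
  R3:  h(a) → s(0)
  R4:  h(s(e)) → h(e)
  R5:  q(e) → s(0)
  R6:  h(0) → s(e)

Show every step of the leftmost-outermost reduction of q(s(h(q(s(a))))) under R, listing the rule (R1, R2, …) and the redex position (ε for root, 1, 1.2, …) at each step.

1. q(s(h(q(s(a)))))  →  h(q(s(a)))   [R1 at ε]
2. h(q(s(a)))  →  h(a)   [R1 at 1]
3. h(a)  →  s(0)   [R3 at ε]

s(0)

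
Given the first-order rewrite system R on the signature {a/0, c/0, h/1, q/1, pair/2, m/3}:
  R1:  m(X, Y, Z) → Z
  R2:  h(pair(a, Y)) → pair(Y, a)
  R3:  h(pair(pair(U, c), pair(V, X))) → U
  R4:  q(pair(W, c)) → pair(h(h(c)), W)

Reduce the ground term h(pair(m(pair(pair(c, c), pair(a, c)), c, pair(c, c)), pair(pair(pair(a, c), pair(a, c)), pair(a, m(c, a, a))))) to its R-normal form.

1. h(pair(m(pair(pair(c, c), pair(a, c)), c, pair(c, c)), pair(pair(pair(a, c), pair(a, c)), pair(a, m(c, a, a)))))  →  h(pair(pair(c, c), pair(pair(pair(a, c), pair(a, c)), pair(a, m(c, a, a)))))   [R1 at 1.1]
2. h(pair(pair(c, c), pair(pair(pair(a, c), pair(a, c)), pair(a, m(c, a, a)))))  →  c   [R3 at ε]

c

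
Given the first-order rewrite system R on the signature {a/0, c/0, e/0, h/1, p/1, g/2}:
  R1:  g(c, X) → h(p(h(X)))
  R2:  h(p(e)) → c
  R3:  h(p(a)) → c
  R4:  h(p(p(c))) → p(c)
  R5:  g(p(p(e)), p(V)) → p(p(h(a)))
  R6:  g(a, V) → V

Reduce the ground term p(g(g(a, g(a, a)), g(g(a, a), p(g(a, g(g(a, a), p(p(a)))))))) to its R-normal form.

p(p(p(p(a))))

1. p(g(g(a, g(a, a)), g(g(a, a), p(g(a, g(g(a, a), p(p(a))))))))  →  p(g(g(a, a), g(g(a, a), p(g(a, g(g(a, a), p(p(a))))))))   [R6 at 1.1]
2. p(g(g(a, a), g(g(a, a), p(g(a, g(g(a, a), p(p(a))))))))  →  p(g(a, g(g(a, a), p(g(a, g(g(a, a), p(p(a))))))))   [R6 at 1.1]
3. p(g(a, g(g(a, a), p(g(a, g(g(a, a), p(p(a))))))))  →  p(g(g(a, a), p(g(a, g(g(a, a), p(p(a)))))))   [R6 at 1]
4. p(g(g(a, a), p(g(a, g(g(a, a), p(p(a)))))))  →  p(g(a, p(g(a, g(g(a, a), p(p(a)))))))   [R6 at 1.1]
5. p(g(a, p(g(a, g(g(a, a), p(p(a)))))))  →  p(p(g(a, g(g(a, a), p(p(a))))))   [R6 at 1]
6. p(p(g(a, g(g(a, a), p(p(a))))))  →  p(p(g(g(a, a), p(p(a)))))   [R6 at 1.1]
7. p(p(g(g(a, a), p(p(a)))))  →  p(p(g(a, p(p(a)))))   [R6 at 1.1.1]
8. p(p(g(a, p(p(a)))))  →  p(p(p(p(a))))   [R6 at 1.1]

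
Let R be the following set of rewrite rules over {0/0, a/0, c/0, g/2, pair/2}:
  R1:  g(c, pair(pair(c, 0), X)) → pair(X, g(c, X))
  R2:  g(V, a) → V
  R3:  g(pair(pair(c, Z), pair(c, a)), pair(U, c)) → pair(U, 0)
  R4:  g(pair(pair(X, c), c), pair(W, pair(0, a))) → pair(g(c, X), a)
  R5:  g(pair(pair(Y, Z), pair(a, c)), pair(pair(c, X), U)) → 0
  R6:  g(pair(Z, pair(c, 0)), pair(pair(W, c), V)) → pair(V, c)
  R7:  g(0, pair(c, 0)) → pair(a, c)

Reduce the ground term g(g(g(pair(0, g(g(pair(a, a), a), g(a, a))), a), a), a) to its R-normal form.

pair(0, pair(a, a))

1. g(g(g(pair(0, g(g(pair(a, a), a), g(a, a))), a), a), a)  →  g(g(pair(0, g(g(pair(a, a), a), g(a, a))), a), a)   [R2 at ε]
2. g(g(pair(0, g(g(pair(a, a), a), g(a, a))), a), a)  →  g(pair(0, g(g(pair(a, a), a), g(a, a))), a)   [R2 at ε]
3. g(pair(0, g(g(pair(a, a), a), g(a, a))), a)  →  pair(0, g(g(pair(a, a), a), g(a, a)))   [R2 at ε]
4. pair(0, g(g(pair(a, a), a), g(a, a)))  →  pair(0, g(pair(a, a), g(a, a)))   [R2 at 2.1]
5. pair(0, g(pair(a, a), g(a, a)))  →  pair(0, g(pair(a, a), a))   [R2 at 2.2]
6. pair(0, g(pair(a, a), a))  →  pair(0, pair(a, a))   [R2 at 2]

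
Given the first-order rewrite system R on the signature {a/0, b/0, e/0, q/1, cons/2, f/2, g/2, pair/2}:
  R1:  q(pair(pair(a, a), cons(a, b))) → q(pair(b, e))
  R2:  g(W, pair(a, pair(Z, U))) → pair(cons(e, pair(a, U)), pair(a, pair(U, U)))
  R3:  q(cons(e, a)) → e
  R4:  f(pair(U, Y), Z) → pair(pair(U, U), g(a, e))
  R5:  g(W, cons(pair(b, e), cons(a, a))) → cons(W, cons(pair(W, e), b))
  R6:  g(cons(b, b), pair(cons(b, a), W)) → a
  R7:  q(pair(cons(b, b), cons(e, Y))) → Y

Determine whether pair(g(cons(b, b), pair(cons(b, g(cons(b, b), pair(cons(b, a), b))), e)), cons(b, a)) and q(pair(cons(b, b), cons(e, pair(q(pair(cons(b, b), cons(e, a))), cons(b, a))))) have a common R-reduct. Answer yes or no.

Reduce t₁ = pair(g(cons(b, b), pair(cons(b, g(cons(b, b), pair(cons(b, a), b))), e)), cons(b, a)):
1. pair(g(cons(b, b), pair(cons(b, g(cons(b, b), pair(cons(b, a), b))), e)), cons(b, a))  →  pair(g(cons(b, b), pair(cons(b, a), e)), cons(b, a))   [R6 at 1.2.1.2]
2. pair(g(cons(b, b), pair(cons(b, a), e)), cons(b, a))  →  pair(a, cons(b, a))   [R6 at 1]

Reduce t₂ = q(pair(cons(b, b), cons(e, pair(q(pair(cons(b, b), cons(e, a))), cons(b, a))))):
1. q(pair(cons(b, b), cons(e, pair(q(pair(cons(b, b), cons(e, a))), cons(b, a)))))  →  pair(q(pair(cons(b, b), cons(e, a))), cons(b, a))   [R7 at ε]
2. pair(q(pair(cons(b, b), cons(e, a))), cons(b, a))  →  pair(a, cons(b, a))   [R7 at 1]

yes — NF(t₁) = pair(a, cons(b, a)), NF(t₂) = pair(a, cons(b, a))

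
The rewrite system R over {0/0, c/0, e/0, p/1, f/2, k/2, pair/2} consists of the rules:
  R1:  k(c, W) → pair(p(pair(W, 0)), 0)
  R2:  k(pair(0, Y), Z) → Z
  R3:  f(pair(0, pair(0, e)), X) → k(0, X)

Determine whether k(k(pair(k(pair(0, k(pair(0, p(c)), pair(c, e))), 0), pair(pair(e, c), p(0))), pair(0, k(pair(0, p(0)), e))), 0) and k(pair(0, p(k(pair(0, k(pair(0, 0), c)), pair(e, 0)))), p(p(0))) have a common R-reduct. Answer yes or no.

no — NF(t₁) = 0, NF(t₂) = p(p(0))

Reduce t₁ = k(k(pair(k(pair(0, k(pair(0, p(c)), pair(c, e))), 0), pair(pair(e, c), p(0))), pair(0, k(pair(0, p(0)), e))), 0):
1. k(k(pair(k(pair(0, k(pair(0, p(c)), pair(c, e))), 0), pair(pair(e, c), p(0))), pair(0, k(pair(0, p(0)), e))), 0)  →  k(k(pair(0, pair(pair(e, c), p(0))), pair(0, k(pair(0, p(0)), e))), 0)   [R2 at 1.1.1]
2. k(k(pair(0, pair(pair(e, c), p(0))), pair(0, k(pair(0, p(0)), e))), 0)  →  k(pair(0, k(pair(0, p(0)), e)), 0)   [R2 at 1]
3. k(pair(0, k(pair(0, p(0)), e)), 0)  →  0   [R2 at ε]

Reduce t₂ = k(pair(0, p(k(pair(0, k(pair(0, 0), c)), pair(e, 0)))), p(p(0))):
1. k(pair(0, p(k(pair(0, k(pair(0, 0), c)), pair(e, 0)))), p(p(0)))  →  p(p(0))   [R2 at ε]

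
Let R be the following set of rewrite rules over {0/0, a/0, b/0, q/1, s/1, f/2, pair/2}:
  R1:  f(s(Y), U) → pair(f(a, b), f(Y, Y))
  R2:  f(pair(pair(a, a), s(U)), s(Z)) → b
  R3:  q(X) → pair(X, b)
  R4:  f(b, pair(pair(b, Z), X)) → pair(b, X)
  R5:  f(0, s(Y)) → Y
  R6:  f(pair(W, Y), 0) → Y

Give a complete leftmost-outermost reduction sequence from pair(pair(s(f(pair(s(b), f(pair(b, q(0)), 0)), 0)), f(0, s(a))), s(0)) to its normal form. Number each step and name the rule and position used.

pair(pair(s(pair(0, b)), a), s(0))

1. pair(pair(s(f(pair(s(b), f(pair(b, q(0)), 0)), 0)), f(0, s(a))), s(0))  →  pair(pair(s(f(pair(b, q(0)), 0)), f(0, s(a))), s(0))   [R6 at 1.1.1]
2. pair(pair(s(f(pair(b, q(0)), 0)), f(0, s(a))), s(0))  →  pair(pair(s(q(0)), f(0, s(a))), s(0))   [R6 at 1.1.1]
3. pair(pair(s(q(0)), f(0, s(a))), s(0))  →  pair(pair(s(pair(0, b)), f(0, s(a))), s(0))   [R3 at 1.1.1]
4. pair(pair(s(pair(0, b)), f(0, s(a))), s(0))  →  pair(pair(s(pair(0, b)), a), s(0))   [R5 at 1.2]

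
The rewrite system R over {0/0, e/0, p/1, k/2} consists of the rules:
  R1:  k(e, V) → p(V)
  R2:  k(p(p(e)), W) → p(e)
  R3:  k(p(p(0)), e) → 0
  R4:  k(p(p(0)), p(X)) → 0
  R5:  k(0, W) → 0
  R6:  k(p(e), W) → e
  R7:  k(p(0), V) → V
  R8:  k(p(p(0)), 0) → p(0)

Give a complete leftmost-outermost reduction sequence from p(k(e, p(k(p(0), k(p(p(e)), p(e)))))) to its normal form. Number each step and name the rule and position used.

1. p(k(e, p(k(p(0), k(p(p(e)), p(e))))))  →  p(p(p(k(p(0), k(p(p(e)), p(e))))))   [R1 at 1]
2. p(p(p(k(p(0), k(p(p(e)), p(e))))))  →  p(p(p(k(p(p(e)), p(e)))))   [R7 at 1.1.1]
3. p(p(p(k(p(p(e)), p(e)))))  →  p(p(p(p(e))))   [R2 at 1.1.1]

p(p(p(p(e))))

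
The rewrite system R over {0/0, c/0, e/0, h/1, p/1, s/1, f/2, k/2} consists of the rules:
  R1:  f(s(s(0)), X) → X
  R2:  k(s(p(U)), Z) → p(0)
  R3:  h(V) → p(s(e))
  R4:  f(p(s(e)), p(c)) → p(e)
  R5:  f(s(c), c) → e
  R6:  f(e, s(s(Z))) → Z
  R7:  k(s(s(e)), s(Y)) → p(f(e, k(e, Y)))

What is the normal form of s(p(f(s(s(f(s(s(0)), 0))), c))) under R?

1. s(p(f(s(s(f(s(s(0)), 0))), c)))  →  s(p(f(s(s(0)), c)))   [R1 at 1.1.1.1.1]
2. s(p(f(s(s(0)), c)))  →  s(p(c))   [R1 at 1.1]

s(p(c))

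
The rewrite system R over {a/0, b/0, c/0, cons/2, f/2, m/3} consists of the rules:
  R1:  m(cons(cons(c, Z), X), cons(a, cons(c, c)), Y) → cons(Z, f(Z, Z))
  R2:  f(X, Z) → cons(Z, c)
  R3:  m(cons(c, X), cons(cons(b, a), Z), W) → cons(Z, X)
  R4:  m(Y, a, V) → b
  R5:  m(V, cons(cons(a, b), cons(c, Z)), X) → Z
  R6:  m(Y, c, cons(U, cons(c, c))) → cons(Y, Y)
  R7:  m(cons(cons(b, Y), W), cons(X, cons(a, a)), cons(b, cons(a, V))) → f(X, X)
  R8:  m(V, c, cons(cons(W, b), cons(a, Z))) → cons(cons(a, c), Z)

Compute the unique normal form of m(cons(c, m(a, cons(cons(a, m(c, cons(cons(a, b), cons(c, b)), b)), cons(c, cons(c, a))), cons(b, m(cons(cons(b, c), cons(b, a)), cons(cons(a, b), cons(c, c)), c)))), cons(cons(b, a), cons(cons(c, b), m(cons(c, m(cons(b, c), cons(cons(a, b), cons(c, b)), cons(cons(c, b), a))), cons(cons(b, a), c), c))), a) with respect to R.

1. m(cons(c, m(a, cons(cons(a, m(c, cons(cons(a, b), cons(c, b)), b)), cons(c, cons(c, a))), cons(b, m(cons(cons(b, c), cons(b, a)), cons(cons(a, b), cons(c, c)), c)))), cons(cons(b, a), cons(cons(c, b), m(cons(c, m(cons(b, c), cons(cons(a, b), cons(c, b)), cons(cons(c, b), a))), cons(cons(b, a), c), c))), a)  →  cons(cons(cons(c, b), m(cons(c, m(cons(b, c), cons(cons(a, b), cons(c, b)), cons(cons(c, b), a))), cons(cons(b, a), c), c)), m(a, cons(cons(a, m(c, cons(cons(a, b), cons(c, b)), b)), cons(c, cons(c, a))), cons(b, m(cons(cons(b, c), cons(b, a)), cons(cons(a, b), cons(c, c)), c))))   [R3 at ε]
2. cons(cons(cons(c, b), m(cons(c, m(cons(b, c), cons(cons(a, b), cons(c, b)), cons(cons(c, b), a))), cons(cons(b, a), c), c)), m(a, cons(cons(a, m(c, cons(cons(a, b), cons(c, b)), b)), cons(c, cons(c, a))), cons(b, m(cons(cons(b, c), cons(b, a)), cons(cons(a, b), cons(c, c)), c))))  →  cons(cons(cons(c, b), cons(c, m(cons(b, c), cons(cons(a, b), cons(c, b)), cons(cons(c, b), a)))), m(a, cons(cons(a, m(c, cons(cons(a, b), cons(c, b)), b)), cons(c, cons(c, a))), cons(b, m(cons(cons(b, c), cons(b, a)), cons(cons(a, b), cons(c, c)), c))))   [R3 at 1.2]
3. cons(cons(cons(c, b), cons(c, m(cons(b, c), cons(cons(a, b), cons(c, b)), cons(cons(c, b), a)))), m(a, cons(cons(a, m(c, cons(cons(a, b), cons(c, b)), b)), cons(c, cons(c, a))), cons(b, m(cons(cons(b, c), cons(b, a)), cons(cons(a, b), cons(c, c)), c))))  →  cons(cons(cons(c, b), cons(c, b)), m(a, cons(cons(a, m(c, cons(cons(a, b), cons(c, b)), b)), cons(c, cons(c, a))), cons(b, m(cons(cons(b, c), cons(b, a)), cons(cons(a, b), cons(c, c)), c))))   [R5 at 1.2.2]
4. cons(cons(cons(c, b), cons(c, b)), m(a, cons(cons(a, m(c, cons(cons(a, b), cons(c, b)), b)), cons(c, cons(c, a))), cons(b, m(cons(cons(b, c), cons(b, a)), cons(cons(a, b), cons(c, c)), c))))  →  cons(cons(cons(c, b), cons(c, b)), m(a, cons(cons(a, b), cons(c, cons(c, a))), cons(b, m(cons(cons(b, c), cons(b, a)), cons(cons(a, b), cons(c, c)), c))))   [R5 at 2.2.1.2]
5. cons(cons(cons(c, b), cons(c, b)), m(a, cons(cons(a, b), cons(c, cons(c, a))), cons(b, m(cons(cons(b, c), cons(b, a)), cons(cons(a, b), cons(c, c)), c))))  →  cons(cons(cons(c, b), cons(c, b)), cons(c, a))   [R5 at 2]

cons(cons(cons(c, b), cons(c, b)), cons(c, a))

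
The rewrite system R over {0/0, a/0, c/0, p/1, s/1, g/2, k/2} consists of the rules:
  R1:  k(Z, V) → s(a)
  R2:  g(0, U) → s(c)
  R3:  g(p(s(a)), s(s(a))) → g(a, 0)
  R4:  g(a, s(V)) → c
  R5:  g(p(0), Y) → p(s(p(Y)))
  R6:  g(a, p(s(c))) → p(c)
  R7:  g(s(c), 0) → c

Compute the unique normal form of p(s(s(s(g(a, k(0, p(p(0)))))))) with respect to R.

1. p(s(s(s(g(a, k(0, p(p(0))))))))  →  p(s(s(s(g(a, s(a))))))   [R1 at 1.1.1.1.2]
2. p(s(s(s(g(a, s(a))))))  →  p(s(s(s(c))))   [R4 at 1.1.1.1]

p(s(s(s(c))))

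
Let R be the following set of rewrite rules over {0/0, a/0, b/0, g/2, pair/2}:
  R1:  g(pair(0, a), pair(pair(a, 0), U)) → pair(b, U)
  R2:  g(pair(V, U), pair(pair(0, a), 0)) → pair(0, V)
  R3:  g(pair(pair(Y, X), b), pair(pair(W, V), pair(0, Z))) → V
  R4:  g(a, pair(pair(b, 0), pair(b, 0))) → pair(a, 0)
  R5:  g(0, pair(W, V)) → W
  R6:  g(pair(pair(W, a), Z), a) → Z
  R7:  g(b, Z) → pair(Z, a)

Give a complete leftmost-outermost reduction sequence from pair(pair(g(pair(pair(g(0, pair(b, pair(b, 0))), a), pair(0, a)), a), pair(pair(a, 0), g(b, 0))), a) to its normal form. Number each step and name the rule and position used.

pair(pair(pair(0, a), pair(pair(a, 0), pair(0, a))), a)

1. pair(pair(g(pair(pair(g(0, pair(b, pair(b, 0))), a), pair(0, a)), a), pair(pair(a, 0), g(b, 0))), a)  →  pair(pair(pair(0, a), pair(pair(a, 0), g(b, 0))), a)   [R6 at 1.1]
2. pair(pair(pair(0, a), pair(pair(a, 0), g(b, 0))), a)  →  pair(pair(pair(0, a), pair(pair(a, 0), pair(0, a))), a)   [R7 at 1.2.2]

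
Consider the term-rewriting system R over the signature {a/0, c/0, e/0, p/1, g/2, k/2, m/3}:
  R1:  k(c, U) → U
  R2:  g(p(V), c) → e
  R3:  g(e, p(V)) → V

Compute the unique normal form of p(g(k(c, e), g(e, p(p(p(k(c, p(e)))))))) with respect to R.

p(p(p(e)))

1. p(g(k(c, e), g(e, p(p(p(k(c, p(e))))))))  →  p(g(e, g(e, p(p(p(k(c, p(e))))))))   [R1 at 1.1]
2. p(g(e, g(e, p(p(p(k(c, p(e))))))))  →  p(g(e, p(p(k(c, p(e))))))   [R3 at 1.2]
3. p(g(e, p(p(k(c, p(e))))))  →  p(p(k(c, p(e))))   [R3 at 1]
4. p(p(k(c, p(e))))  →  p(p(p(e)))   [R1 at 1.1]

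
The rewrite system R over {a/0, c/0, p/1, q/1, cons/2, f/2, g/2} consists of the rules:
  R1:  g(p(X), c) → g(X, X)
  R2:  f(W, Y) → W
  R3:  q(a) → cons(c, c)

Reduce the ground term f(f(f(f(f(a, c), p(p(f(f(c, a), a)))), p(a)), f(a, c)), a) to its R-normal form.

1. f(f(f(f(f(a, c), p(p(f(f(c, a), a)))), p(a)), f(a, c)), a)  →  f(f(f(f(a, c), p(p(f(f(c, a), a)))), p(a)), f(a, c))   [R2 at ε]
2. f(f(f(f(a, c), p(p(f(f(c, a), a)))), p(a)), f(a, c))  →  f(f(f(a, c), p(p(f(f(c, a), a)))), p(a))   [R2 at ε]
3. f(f(f(a, c), p(p(f(f(c, a), a)))), p(a))  →  f(f(a, c), p(p(f(f(c, a), a))))   [R2 at ε]
4. f(f(a, c), p(p(f(f(c, a), a))))  →  f(a, c)   [R2 at ε]
5. f(a, c)  →  a   [R2 at ε]

a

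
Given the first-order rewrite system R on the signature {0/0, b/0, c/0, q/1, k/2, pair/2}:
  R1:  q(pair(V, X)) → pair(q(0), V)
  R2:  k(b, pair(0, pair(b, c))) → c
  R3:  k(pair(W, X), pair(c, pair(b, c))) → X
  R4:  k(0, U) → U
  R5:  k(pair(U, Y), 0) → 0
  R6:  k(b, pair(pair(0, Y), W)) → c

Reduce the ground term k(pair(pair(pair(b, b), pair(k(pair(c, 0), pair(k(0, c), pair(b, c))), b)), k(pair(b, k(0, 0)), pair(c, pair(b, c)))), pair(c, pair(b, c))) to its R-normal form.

0

1. k(pair(pair(pair(b, b), pair(k(pair(c, 0), pair(k(0, c), pair(b, c))), b)), k(pair(b, k(0, 0)), pair(c, pair(b, c)))), pair(c, pair(b, c)))  →  k(pair(b, k(0, 0)), pair(c, pair(b, c)))   [R3 at ε]
2. k(pair(b, k(0, 0)), pair(c, pair(b, c)))  →  k(0, 0)   [R3 at ε]
3. k(0, 0)  →  0   [R4 at ε]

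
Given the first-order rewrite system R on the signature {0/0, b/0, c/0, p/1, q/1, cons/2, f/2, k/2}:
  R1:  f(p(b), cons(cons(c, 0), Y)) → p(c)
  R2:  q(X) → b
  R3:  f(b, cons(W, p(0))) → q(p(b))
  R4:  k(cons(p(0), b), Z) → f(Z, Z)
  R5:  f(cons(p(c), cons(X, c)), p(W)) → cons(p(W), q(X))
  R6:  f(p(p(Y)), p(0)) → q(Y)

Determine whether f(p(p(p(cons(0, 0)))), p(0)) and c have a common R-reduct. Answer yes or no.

Reduce t₁ = f(p(p(p(cons(0, 0)))), p(0)):
1. f(p(p(p(cons(0, 0)))), p(0))  →  q(p(cons(0, 0)))   [R6 at ε]
2. q(p(cons(0, 0)))  →  b   [R2 at ε]

Reduce t₂ = c:

no — NF(t₁) = b, NF(t₂) = c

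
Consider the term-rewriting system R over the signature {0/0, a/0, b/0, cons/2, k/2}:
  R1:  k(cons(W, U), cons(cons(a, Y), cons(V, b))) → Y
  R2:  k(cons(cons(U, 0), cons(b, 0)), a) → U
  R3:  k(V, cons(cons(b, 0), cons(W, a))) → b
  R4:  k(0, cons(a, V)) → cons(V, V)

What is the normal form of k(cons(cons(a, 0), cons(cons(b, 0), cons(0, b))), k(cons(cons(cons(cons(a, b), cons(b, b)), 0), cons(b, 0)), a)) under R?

1. k(cons(cons(a, 0), cons(cons(b, 0), cons(0, b))), k(cons(cons(cons(cons(a, b), cons(b, b)), 0), cons(b, 0)), a))  →  k(cons(cons(a, 0), cons(cons(b, 0), cons(0, b))), cons(cons(a, b), cons(b, b)))   [R2 at 2]
2. k(cons(cons(a, 0), cons(cons(b, 0), cons(0, b))), cons(cons(a, b), cons(b, b)))  →  b   [R1 at ε]

b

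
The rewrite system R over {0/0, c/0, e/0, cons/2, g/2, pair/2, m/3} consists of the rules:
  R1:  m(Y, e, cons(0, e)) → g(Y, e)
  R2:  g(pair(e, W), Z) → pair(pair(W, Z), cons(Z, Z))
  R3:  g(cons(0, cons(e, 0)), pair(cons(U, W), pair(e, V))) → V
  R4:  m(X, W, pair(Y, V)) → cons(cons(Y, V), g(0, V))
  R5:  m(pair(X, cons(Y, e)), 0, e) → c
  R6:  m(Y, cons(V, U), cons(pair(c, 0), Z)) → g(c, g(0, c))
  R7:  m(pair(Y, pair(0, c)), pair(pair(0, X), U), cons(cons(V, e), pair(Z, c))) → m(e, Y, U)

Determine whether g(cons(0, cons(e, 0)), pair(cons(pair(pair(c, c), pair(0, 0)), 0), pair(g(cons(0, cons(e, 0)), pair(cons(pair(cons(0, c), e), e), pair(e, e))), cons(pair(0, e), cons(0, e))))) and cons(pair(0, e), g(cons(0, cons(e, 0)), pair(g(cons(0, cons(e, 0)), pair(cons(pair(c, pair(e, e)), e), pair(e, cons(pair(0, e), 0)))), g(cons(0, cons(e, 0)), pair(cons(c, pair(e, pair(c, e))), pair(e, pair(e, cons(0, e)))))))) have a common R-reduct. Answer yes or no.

Reduce t₁ = g(cons(0, cons(e, 0)), pair(cons(pair(pair(c, c), pair(0, 0)), 0), pair(g(cons(0, cons(e, 0)), pair(cons(pair(cons(0, c), e), e), pair(e, e))), cons(pair(0, e), cons(0, e))))):
1. g(cons(0, cons(e, 0)), pair(cons(pair(pair(c, c), pair(0, 0)), 0), pair(g(cons(0, cons(e, 0)), pair(cons(pair(cons(0, c), e), e), pair(e, e))), cons(pair(0, e), cons(0, e)))))  →  g(cons(0, cons(e, 0)), pair(cons(pair(pair(c, c), pair(0, 0)), 0), pair(e, cons(pair(0, e), cons(0, e)))))   [R3 at 2.2.1]
2. g(cons(0, cons(e, 0)), pair(cons(pair(pair(c, c), pair(0, 0)), 0), pair(e, cons(pair(0, e), cons(0, e)))))  →  cons(pair(0, e), cons(0, e))   [R3 at ε]

Reduce t₂ = cons(pair(0, e), g(cons(0, cons(e, 0)), pair(g(cons(0, cons(e, 0)), pair(cons(pair(c, pair(e, e)), e), pair(e, cons(pair(0, e), 0)))), g(cons(0, cons(e, 0)), pair(cons(c, pair(e, pair(c, e))), pair(e, pair(e, cons(0, e)))))))):
1. cons(pair(0, e), g(cons(0, cons(e, 0)), pair(g(cons(0, cons(e, 0)), pair(cons(pair(c, pair(e, e)), e), pair(e, cons(pair(0, e), 0)))), g(cons(0, cons(e, 0)), pair(cons(c, pair(e, pair(c, e))), pair(e, pair(e, cons(0, e))))))))  →  cons(pair(0, e), g(cons(0, cons(e, 0)), pair(cons(pair(0, e), 0), g(cons(0, cons(e, 0)), pair(cons(c, pair(e, pair(c, e))), pair(e, pair(e, cons(0, e))))))))   [R3 at 2.2.1]
2. cons(pair(0, e), g(cons(0, cons(e, 0)), pair(cons(pair(0, e), 0), g(cons(0, cons(e, 0)), pair(cons(c, pair(e, pair(c, e))), pair(e, pair(e, cons(0, e))))))))  →  cons(pair(0, e), g(cons(0, cons(e, 0)), pair(cons(pair(0, e), 0), pair(e, cons(0, e)))))   [R3 at 2.2.2]
3. cons(pair(0, e), g(cons(0, cons(e, 0)), pair(cons(pair(0, e), 0), pair(e, cons(0, e)))))  →  cons(pair(0, e), cons(0, e))   [R3 at 2]

yes — NF(t₁) = cons(pair(0, e), cons(0, e)), NF(t₂) = cons(pair(0, e), cons(0, e))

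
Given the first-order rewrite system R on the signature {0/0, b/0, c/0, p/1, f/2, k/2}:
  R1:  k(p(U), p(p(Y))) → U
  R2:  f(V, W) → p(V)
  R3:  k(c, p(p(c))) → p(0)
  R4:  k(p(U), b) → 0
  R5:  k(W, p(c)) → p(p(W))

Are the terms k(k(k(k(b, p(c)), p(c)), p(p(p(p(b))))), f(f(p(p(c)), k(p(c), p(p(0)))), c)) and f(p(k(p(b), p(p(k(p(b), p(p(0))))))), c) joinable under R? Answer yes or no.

Reduce t₁ = k(k(k(k(b, p(c)), p(c)), p(p(p(p(b))))), f(f(p(p(c)), k(p(c), p(p(0)))), c)):
1. k(k(k(k(b, p(c)), p(c)), p(p(p(p(b))))), f(f(p(p(c)), k(p(c), p(p(0)))), c))  →  k(k(p(p(k(b, p(c)))), p(p(p(p(b))))), f(f(p(p(c)), k(p(c), p(p(0)))), c))   [R5 at 1.1]
2. k(k(p(p(k(b, p(c)))), p(p(p(p(b))))), f(f(p(p(c)), k(p(c), p(p(0)))), c))  →  k(p(k(b, p(c))), f(f(p(p(c)), k(p(c), p(p(0)))), c))   [R1 at 1]
3. k(p(k(b, p(c))), f(f(p(p(c)), k(p(c), p(p(0)))), c))  →  k(p(p(p(b))), f(f(p(p(c)), k(p(c), p(p(0)))), c))   [R5 at 1.1]
4. k(p(p(p(b))), f(f(p(p(c)), k(p(c), p(p(0)))), c))  →  k(p(p(p(b))), p(f(p(p(c)), k(p(c), p(p(0))))))   [R2 at 2]
5. k(p(p(p(b))), p(f(p(p(c)), k(p(c), p(p(0))))))  →  k(p(p(p(b))), p(p(p(p(c)))))   [R2 at 2.1]
6. k(p(p(p(b))), p(p(p(p(c)))))  →  p(p(b))   [R1 at ε]

Reduce t₂ = f(p(k(p(b), p(p(k(p(b), p(p(0))))))), c):
1. f(p(k(p(b), p(p(k(p(b), p(p(0))))))), c)  →  p(p(k(p(b), p(p(k(p(b), p(p(0))))))))   [R2 at ε]
2. p(p(k(p(b), p(p(k(p(b), p(p(0))))))))  →  p(p(b))   [R1 at 1.1]

yes — NF(t₁) = p(p(b)), NF(t₂) = p(p(b))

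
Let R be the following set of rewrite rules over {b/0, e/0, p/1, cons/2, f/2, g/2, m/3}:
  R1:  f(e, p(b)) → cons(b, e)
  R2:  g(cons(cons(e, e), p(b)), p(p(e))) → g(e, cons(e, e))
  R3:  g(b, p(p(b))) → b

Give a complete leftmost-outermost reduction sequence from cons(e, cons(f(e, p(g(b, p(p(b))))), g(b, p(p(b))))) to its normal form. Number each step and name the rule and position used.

1. cons(e, cons(f(e, p(g(b, p(p(b))))), g(b, p(p(b)))))  →  cons(e, cons(f(e, p(b)), g(b, p(p(b)))))   [R3 at 2.1.2.1]
2. cons(e, cons(f(e, p(b)), g(b, p(p(b)))))  →  cons(e, cons(cons(b, e), g(b, p(p(b)))))   [R1 at 2.1]
3. cons(e, cons(cons(b, e), g(b, p(p(b)))))  →  cons(e, cons(cons(b, e), b))   [R3 at 2.2]

cons(e, cons(cons(b, e), b))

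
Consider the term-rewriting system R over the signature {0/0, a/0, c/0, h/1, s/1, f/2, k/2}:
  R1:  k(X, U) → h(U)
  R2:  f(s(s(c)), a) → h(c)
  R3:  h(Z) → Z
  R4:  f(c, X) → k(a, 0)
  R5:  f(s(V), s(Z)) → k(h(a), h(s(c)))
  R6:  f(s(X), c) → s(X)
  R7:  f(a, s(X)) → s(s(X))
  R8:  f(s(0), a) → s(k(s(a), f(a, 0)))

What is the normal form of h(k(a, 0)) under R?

1. h(k(a, 0))  →  k(a, 0)   [R3 at ε]
2. k(a, 0)  →  h(0)   [R1 at ε]
3. h(0)  →  0   [R3 at ε]

0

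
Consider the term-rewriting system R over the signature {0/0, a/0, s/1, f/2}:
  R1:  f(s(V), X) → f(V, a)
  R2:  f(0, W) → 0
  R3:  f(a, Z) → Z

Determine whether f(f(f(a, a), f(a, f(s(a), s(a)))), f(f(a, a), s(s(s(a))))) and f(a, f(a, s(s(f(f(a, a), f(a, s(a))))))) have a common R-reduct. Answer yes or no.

Reduce t₁ = f(f(f(a, a), f(a, f(s(a), s(a)))), f(f(a, a), s(s(s(a))))):
1. f(f(f(a, a), f(a, f(s(a), s(a)))), f(f(a, a), s(s(s(a)))))  →  f(f(a, f(a, f(s(a), s(a)))), f(f(a, a), s(s(s(a)))))   [R3 at 1.1]
2. f(f(a, f(a, f(s(a), s(a)))), f(f(a, a), s(s(s(a)))))  →  f(f(a, f(s(a), s(a))), f(f(a, a), s(s(s(a)))))   [R3 at 1]
3. f(f(a, f(s(a), s(a))), f(f(a, a), s(s(s(a)))))  →  f(f(s(a), s(a)), f(f(a, a), s(s(s(a)))))   [R3 at 1]
4. f(f(s(a), s(a)), f(f(a, a), s(s(s(a)))))  →  f(f(a, a), f(f(a, a), s(s(s(a)))))   [R1 at 1]
5. f(f(a, a), f(f(a, a), s(s(s(a)))))  →  f(a, f(f(a, a), s(s(s(a)))))   [R3 at 1]
6. f(a, f(f(a, a), s(s(s(a)))))  →  f(f(a, a), s(s(s(a))))   [R3 at ε]
7. f(f(a, a), s(s(s(a))))  →  f(a, s(s(s(a))))   [R3 at 1]
8. f(a, s(s(s(a))))  →  s(s(s(a)))   [R3 at ε]

Reduce t₂ = f(a, f(a, s(s(f(f(a, a), f(a, s(a))))))):
1. f(a, f(a, s(s(f(f(a, a), f(a, s(a)))))))  →  f(a, s(s(f(f(a, a), f(a, s(a))))))   [R3 at ε]
2. f(a, s(s(f(f(a, a), f(a, s(a))))))  →  s(s(f(f(a, a), f(a, s(a)))))   [R3 at ε]
3. s(s(f(f(a, a), f(a, s(a)))))  →  s(s(f(a, f(a, s(a)))))   [R3 at 1.1.1]
4. s(s(f(a, f(a, s(a)))))  →  s(s(f(a, s(a))))   [R3 at 1.1]
5. s(s(f(a, s(a))))  →  s(s(s(a)))   [R3 at 1.1]

yes — NF(t₁) = s(s(s(a))), NF(t₂) = s(s(s(a)))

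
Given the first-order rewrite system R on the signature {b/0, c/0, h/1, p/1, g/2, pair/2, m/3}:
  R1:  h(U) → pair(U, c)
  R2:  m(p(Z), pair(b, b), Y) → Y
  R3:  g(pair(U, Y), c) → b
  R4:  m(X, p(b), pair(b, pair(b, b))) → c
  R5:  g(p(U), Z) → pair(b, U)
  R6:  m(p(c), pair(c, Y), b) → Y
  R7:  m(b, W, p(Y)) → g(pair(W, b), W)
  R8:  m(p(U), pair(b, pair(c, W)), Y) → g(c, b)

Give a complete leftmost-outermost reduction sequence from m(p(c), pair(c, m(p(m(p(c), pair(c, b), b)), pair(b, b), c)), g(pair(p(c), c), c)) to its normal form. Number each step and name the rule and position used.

1. m(p(c), pair(c, m(p(m(p(c), pair(c, b), b)), pair(b, b), c)), g(pair(p(c), c), c))  →  m(p(c), pair(c, c), g(pair(p(c), c), c))   [R2 at 2.2]
2. m(p(c), pair(c, c), g(pair(p(c), c), c))  →  m(p(c), pair(c, c), b)   [R3 at 3]
3. m(p(c), pair(c, c), b)  →  c   [R6 at ε]

c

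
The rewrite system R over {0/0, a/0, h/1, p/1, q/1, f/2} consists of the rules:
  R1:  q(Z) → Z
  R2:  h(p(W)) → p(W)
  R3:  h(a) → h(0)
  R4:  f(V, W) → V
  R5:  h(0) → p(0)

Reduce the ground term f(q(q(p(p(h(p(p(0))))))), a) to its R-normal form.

1. f(q(q(p(p(h(p(p(0))))))), a)  →  q(q(p(p(h(p(p(0)))))))   [R4 at ε]
2. q(q(p(p(h(p(p(0)))))))  →  q(p(p(h(p(p(0))))))   [R1 at ε]
3. q(p(p(h(p(p(0))))))  →  p(p(h(p(p(0)))))   [R1 at ε]
4. p(p(h(p(p(0)))))  →  p(p(p(p(0))))   [R2 at 1.1]

p(p(p(p(0))))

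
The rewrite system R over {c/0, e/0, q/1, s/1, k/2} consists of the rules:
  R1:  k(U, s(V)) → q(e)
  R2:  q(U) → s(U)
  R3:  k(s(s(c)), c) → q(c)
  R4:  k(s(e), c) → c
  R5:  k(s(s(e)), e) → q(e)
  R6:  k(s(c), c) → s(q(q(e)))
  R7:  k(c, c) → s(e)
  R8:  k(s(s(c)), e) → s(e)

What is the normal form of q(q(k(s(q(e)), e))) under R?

1. q(q(k(s(q(e)), e)))  →  s(q(k(s(q(e)), e)))   [R2 at ε]
2. s(q(k(s(q(e)), e)))  →  s(s(k(s(q(e)), e)))   [R2 at 1]
3. s(s(k(s(q(e)), e)))  →  s(s(k(s(s(e)), e)))   [R2 at 1.1.1.1]
4. s(s(k(s(s(e)), e)))  →  s(s(q(e)))   [R5 at 1.1]
5. s(s(q(e)))  →  s(s(s(e)))   [R2 at 1.1]

s(s(s(e)))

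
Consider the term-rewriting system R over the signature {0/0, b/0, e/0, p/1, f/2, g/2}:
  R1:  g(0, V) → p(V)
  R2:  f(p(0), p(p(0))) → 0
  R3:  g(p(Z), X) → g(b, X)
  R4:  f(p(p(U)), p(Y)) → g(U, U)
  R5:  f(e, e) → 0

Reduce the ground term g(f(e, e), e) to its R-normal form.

1. g(f(e, e), e)  →  g(0, e)   [R5 at 1]
2. g(0, e)  →  p(e)   [R1 at ε]

p(e)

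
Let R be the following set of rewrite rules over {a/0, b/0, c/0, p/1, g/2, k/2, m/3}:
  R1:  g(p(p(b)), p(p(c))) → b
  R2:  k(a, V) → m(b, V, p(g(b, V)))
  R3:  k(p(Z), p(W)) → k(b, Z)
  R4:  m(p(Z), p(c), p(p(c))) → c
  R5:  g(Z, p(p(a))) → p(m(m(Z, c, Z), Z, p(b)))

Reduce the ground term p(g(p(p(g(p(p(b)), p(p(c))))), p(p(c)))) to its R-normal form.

1. p(g(p(p(g(p(p(b)), p(p(c))))), p(p(c))))  →  p(g(p(p(b)), p(p(c))))   [R1 at 1.1.1.1]
2. p(g(p(p(b)), p(p(c))))  →  p(b)   [R1 at 1]

p(b)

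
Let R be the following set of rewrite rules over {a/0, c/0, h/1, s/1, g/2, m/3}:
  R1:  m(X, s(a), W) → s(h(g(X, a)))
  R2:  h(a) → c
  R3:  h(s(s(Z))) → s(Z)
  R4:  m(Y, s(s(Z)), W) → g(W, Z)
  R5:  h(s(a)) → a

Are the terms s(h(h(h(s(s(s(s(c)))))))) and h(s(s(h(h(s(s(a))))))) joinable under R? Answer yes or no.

Reduce t₁ = s(h(h(h(s(s(s(s(c)))))))):
1. s(h(h(h(s(s(s(s(c))))))))  →  s(h(h(s(s(s(c))))))   [R3 at 1.1.1]
2. s(h(h(s(s(s(c))))))  →  s(h(s(s(c))))   [R3 at 1.1]
3. s(h(s(s(c))))  →  s(s(c))   [R3 at 1]

Reduce t₂ = h(s(s(h(h(s(s(a))))))):
1. h(s(s(h(h(s(s(a)))))))  →  s(h(h(s(s(a)))))   [R3 at ε]
2. s(h(h(s(s(a)))))  →  s(h(s(a)))   [R3 at 1.1]
3. s(h(s(a)))  →  s(a)   [R5 at 1]

no — NF(t₁) = s(s(c)), NF(t₂) = s(a)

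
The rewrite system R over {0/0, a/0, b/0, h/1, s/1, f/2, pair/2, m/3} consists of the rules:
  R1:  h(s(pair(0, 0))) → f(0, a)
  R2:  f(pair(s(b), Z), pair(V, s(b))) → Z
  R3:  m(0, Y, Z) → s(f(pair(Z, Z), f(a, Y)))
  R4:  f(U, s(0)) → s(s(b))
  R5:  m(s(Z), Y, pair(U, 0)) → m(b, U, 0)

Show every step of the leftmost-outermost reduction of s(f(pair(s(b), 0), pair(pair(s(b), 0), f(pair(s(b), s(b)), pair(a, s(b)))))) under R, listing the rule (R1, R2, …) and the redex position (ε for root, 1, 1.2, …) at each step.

s(0)

1. s(f(pair(s(b), 0), pair(pair(s(b), 0), f(pair(s(b), s(b)), pair(a, s(b))))))  →  s(f(pair(s(b), 0), pair(pair(s(b), 0), s(b))))   [R2 at 1.2.2]
2. s(f(pair(s(b), 0), pair(pair(s(b), 0), s(b))))  →  s(0)   [R2 at 1]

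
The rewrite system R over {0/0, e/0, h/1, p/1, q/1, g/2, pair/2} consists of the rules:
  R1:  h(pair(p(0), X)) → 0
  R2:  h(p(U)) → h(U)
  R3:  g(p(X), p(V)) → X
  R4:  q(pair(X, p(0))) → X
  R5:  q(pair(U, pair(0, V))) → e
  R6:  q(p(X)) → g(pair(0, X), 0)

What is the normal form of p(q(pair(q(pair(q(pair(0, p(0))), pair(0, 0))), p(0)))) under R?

p(e)

1. p(q(pair(q(pair(q(pair(0, p(0))), pair(0, 0))), p(0))))  →  p(q(pair(q(pair(0, p(0))), pair(0, 0))))   [R4 at 1]
2. p(q(pair(q(pair(0, p(0))), pair(0, 0))))  →  p(e)   [R5 at 1]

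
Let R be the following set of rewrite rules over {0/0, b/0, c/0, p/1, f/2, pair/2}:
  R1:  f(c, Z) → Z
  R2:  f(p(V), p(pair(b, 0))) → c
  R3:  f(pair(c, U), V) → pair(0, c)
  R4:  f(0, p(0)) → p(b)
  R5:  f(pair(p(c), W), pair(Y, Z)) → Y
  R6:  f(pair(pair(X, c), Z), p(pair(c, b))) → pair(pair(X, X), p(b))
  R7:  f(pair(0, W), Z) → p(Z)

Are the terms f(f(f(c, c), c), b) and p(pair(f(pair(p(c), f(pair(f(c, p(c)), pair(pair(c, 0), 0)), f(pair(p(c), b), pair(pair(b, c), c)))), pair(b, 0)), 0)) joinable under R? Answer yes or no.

Reduce t₁ = f(f(f(c, c), c), b):
1. f(f(f(c, c), c), b)  →  f(f(c, c), b)   [R1 at 1.1]
2. f(f(c, c), b)  →  f(c, b)   [R1 at 1]
3. f(c, b)  →  b   [R1 at ε]

Reduce t₂ = p(pair(f(pair(p(c), f(pair(f(c, p(c)), pair(pair(c, 0), 0)), f(pair(p(c), b), pair(pair(b, c), c)))), pair(b, 0)), 0)):
1. p(pair(f(pair(p(c), f(pair(f(c, p(c)), pair(pair(c, 0), 0)), f(pair(p(c), b), pair(pair(b, c), c)))), pair(b, 0)), 0))  →  p(pair(b, 0))   [R5 at 1.1]

no — NF(t₁) = b, NF(t₂) = p(pair(b, 0))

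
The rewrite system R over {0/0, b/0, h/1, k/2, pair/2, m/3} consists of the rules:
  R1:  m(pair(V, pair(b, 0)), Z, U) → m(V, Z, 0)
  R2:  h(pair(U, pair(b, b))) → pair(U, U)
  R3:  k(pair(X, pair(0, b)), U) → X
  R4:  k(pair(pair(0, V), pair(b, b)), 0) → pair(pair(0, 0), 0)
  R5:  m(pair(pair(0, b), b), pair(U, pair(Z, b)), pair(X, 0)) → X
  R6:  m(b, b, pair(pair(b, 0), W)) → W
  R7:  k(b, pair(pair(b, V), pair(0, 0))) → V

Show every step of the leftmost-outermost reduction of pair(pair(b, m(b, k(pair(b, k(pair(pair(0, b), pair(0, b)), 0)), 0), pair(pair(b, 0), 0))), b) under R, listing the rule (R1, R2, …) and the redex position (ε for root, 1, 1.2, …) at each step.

pair(pair(b, 0), b)

1. pair(pair(b, m(b, k(pair(b, k(pair(pair(0, b), pair(0, b)), 0)), 0), pair(pair(b, 0), 0))), b)  →  pair(pair(b, m(b, k(pair(b, pair(0, b)), 0), pair(pair(b, 0), 0))), b)   [R3 at 1.2.2.1.2]
2. pair(pair(b, m(b, k(pair(b, pair(0, b)), 0), pair(pair(b, 0), 0))), b)  →  pair(pair(b, m(b, b, pair(pair(b, 0), 0))), b)   [R3 at 1.2.2]
3. pair(pair(b, m(b, b, pair(pair(b, 0), 0))), b)  →  pair(pair(b, 0), b)   [R6 at 1.2]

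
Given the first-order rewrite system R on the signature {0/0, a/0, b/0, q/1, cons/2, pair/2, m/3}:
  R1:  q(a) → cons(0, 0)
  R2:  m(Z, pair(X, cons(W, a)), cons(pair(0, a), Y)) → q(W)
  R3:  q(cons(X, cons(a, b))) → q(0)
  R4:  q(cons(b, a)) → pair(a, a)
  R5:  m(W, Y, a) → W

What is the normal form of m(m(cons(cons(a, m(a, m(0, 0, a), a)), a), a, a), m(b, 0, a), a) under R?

cons(cons(a, a), a)

1. m(m(cons(cons(a, m(a, m(0, 0, a), a)), a), a, a), m(b, 0, a), a)  →  m(cons(cons(a, m(a, m(0, 0, a), a)), a), a, a)   [R5 at ε]
2. m(cons(cons(a, m(a, m(0, 0, a), a)), a), a, a)  →  cons(cons(a, m(a, m(0, 0, a), a)), a)   [R5 at ε]
3. cons(cons(a, m(a, m(0, 0, a), a)), a)  →  cons(cons(a, a), a)   [R5 at 1.2]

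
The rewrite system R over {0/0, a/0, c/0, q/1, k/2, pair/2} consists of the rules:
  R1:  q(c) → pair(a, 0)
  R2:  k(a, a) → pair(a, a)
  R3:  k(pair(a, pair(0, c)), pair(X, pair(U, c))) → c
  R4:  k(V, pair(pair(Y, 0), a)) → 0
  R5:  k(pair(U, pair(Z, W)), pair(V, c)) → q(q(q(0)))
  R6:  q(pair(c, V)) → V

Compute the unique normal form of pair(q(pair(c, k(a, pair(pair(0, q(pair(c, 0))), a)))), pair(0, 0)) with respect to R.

1. pair(q(pair(c, k(a, pair(pair(0, q(pair(c, 0))), a)))), pair(0, 0))  →  pair(k(a, pair(pair(0, q(pair(c, 0))), a)), pair(0, 0))   [R6 at 1]
2. pair(k(a, pair(pair(0, q(pair(c, 0))), a)), pair(0, 0))  →  pair(k(a, pair(pair(0, 0), a)), pair(0, 0))   [R6 at 1.2.1.2]
3. pair(k(a, pair(pair(0, 0), a)), pair(0, 0))  →  pair(0, pair(0, 0))   [R4 at 1]

pair(0, pair(0, 0))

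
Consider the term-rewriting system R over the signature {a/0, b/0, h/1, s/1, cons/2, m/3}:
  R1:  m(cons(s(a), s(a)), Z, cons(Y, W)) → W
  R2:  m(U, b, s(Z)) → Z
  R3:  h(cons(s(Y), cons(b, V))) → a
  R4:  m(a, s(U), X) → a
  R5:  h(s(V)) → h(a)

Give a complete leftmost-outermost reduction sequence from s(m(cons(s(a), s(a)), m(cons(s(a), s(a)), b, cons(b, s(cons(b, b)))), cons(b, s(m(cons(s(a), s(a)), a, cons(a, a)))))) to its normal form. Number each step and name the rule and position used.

1. s(m(cons(s(a), s(a)), m(cons(s(a), s(a)), b, cons(b, s(cons(b, b)))), cons(b, s(m(cons(s(a), s(a)), a, cons(a, a))))))  →  s(s(m(cons(s(a), s(a)), a, cons(a, a))))   [R1 at 1]
2. s(s(m(cons(s(a), s(a)), a, cons(a, a))))  →  s(s(a))   [R1 at 1.1]

s(s(a))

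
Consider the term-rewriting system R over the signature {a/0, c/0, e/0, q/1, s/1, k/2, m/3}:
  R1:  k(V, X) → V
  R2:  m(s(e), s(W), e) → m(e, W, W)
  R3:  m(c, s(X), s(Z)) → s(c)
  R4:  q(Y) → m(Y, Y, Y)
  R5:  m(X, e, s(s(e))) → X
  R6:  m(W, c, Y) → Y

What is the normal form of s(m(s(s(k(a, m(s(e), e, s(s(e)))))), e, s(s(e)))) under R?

s(s(s(a)))

1. s(m(s(s(k(a, m(s(e), e, s(s(e)))))), e, s(s(e))))  →  s(s(s(k(a, m(s(e), e, s(s(e)))))))   [R5 at 1]
2. s(s(s(k(a, m(s(e), e, s(s(e)))))))  →  s(s(s(a)))   [R1 at 1.1.1]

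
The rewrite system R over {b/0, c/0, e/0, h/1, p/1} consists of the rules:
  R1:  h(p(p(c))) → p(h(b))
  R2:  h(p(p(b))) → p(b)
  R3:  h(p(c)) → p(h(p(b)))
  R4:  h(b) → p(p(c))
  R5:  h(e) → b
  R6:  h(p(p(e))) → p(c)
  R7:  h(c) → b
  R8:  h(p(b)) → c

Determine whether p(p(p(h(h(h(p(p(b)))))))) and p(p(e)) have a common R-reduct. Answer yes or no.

no — NF(t₁) = p(p(p(b))), NF(t₂) = p(p(e))

Reduce t₁ = p(p(p(h(h(h(p(p(b)))))))):
1. p(p(p(h(h(h(p(p(b))))))))  →  p(p(p(h(h(p(b))))))   [R2 at 1.1.1.1.1]
2. p(p(p(h(h(p(b))))))  →  p(p(p(h(c))))   [R8 at 1.1.1.1]
3. p(p(p(h(c))))  →  p(p(p(b)))   [R7 at 1.1.1]

Reduce t₂ = p(p(e)):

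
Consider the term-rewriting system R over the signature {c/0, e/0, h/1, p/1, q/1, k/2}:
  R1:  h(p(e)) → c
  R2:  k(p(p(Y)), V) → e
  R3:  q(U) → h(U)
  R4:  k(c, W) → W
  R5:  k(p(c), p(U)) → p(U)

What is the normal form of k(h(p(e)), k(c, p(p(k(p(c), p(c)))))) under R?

p(p(p(c)))

1. k(h(p(e)), k(c, p(p(k(p(c), p(c))))))  →  k(c, k(c, p(p(k(p(c), p(c))))))   [R1 at 1]
2. k(c, k(c, p(p(k(p(c), p(c))))))  →  k(c, p(p(k(p(c), p(c)))))   [R4 at ε]
3. k(c, p(p(k(p(c), p(c)))))  →  p(p(k(p(c), p(c))))   [R4 at ε]
4. p(p(k(p(c), p(c))))  →  p(p(p(c)))   [R5 at 1.1]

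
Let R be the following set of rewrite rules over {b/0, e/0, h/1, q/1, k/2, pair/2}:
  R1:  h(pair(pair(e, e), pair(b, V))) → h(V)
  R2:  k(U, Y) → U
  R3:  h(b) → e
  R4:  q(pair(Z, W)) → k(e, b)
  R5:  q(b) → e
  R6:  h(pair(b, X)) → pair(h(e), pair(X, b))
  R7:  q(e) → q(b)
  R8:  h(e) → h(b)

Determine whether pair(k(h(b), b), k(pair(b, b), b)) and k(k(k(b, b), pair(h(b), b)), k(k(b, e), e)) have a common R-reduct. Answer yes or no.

no — NF(t₁) = pair(e, pair(b, b)), NF(t₂) = b

Reduce t₁ = pair(k(h(b), b), k(pair(b, b), b)):
1. pair(k(h(b), b), k(pair(b, b), b))  →  pair(h(b), k(pair(b, b), b))   [R2 at 1]
2. pair(h(b), k(pair(b, b), b))  →  pair(e, k(pair(b, b), b))   [R3 at 1]
3. pair(e, k(pair(b, b), b))  →  pair(e, pair(b, b))   [R2 at 2]

Reduce t₂ = k(k(k(b, b), pair(h(b), b)), k(k(b, e), e)):
1. k(k(k(b, b), pair(h(b), b)), k(k(b, e), e))  →  k(k(b, b), pair(h(b), b))   [R2 at ε]
2. k(k(b, b), pair(h(b), b))  →  k(b, b)   [R2 at ε]
3. k(b, b)  →  b   [R2 at ε]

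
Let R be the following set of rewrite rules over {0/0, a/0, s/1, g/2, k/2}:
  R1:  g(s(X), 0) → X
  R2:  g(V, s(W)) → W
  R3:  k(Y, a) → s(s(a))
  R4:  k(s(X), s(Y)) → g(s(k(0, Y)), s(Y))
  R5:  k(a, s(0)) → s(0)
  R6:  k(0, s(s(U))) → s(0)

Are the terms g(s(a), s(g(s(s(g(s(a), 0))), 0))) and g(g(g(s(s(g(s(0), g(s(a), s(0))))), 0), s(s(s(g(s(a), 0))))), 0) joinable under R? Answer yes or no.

Reduce t₁ = g(s(a), s(g(s(s(g(s(a), 0))), 0))):
1. g(s(a), s(g(s(s(g(s(a), 0))), 0)))  →  g(s(s(g(s(a), 0))), 0)   [R2 at ε]
2. g(s(s(g(s(a), 0))), 0)  →  s(g(s(a), 0))   [R1 at ε]
3. s(g(s(a), 0))  →  s(a)   [R1 at 1]

Reduce t₂ = g(g(g(s(s(g(s(0), g(s(a), s(0))))), 0), s(s(s(g(s(a), 0))))), 0):
1. g(g(g(s(s(g(s(0), g(s(a), s(0))))), 0), s(s(s(g(s(a), 0))))), 0)  →  g(s(s(g(s(a), 0))), 0)   [R2 at 1]
2. g(s(s(g(s(a), 0))), 0)  →  s(g(s(a), 0))   [R1 at ε]
3. s(g(s(a), 0))  →  s(a)   [R1 at 1]

yes — NF(t₁) = s(a), NF(t₂) = s(a)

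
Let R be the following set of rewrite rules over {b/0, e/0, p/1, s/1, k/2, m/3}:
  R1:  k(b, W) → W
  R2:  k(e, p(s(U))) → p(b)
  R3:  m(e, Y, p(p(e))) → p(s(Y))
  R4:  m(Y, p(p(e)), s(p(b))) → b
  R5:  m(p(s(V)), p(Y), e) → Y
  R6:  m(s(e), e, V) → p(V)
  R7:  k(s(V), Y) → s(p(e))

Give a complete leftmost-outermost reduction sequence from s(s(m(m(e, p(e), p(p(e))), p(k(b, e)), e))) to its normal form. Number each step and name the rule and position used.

s(s(e))

1. s(s(m(m(e, p(e), p(p(e))), p(k(b, e)), e)))  →  s(s(m(p(s(p(e))), p(k(b, e)), e)))   [R3 at 1.1.1]
2. s(s(m(p(s(p(e))), p(k(b, e)), e)))  →  s(s(k(b, e)))   [R5 at 1.1]
3. s(s(k(b, e)))  →  s(s(e))   [R1 at 1.1]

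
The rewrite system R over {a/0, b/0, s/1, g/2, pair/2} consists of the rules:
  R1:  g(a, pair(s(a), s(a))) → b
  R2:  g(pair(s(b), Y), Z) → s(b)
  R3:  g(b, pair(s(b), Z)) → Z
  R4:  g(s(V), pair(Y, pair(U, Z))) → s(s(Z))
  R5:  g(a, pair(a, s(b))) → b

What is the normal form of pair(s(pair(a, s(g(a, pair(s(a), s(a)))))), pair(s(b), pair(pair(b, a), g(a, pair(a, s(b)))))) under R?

1. pair(s(pair(a, s(g(a, pair(s(a), s(a)))))), pair(s(b), pair(pair(b, a), g(a, pair(a, s(b))))))  →  pair(s(pair(a, s(b))), pair(s(b), pair(pair(b, a), g(a, pair(a, s(b))))))   [R1 at 1.1.2.1]
2. pair(s(pair(a, s(b))), pair(s(b), pair(pair(b, a), g(a, pair(a, s(b))))))  →  pair(s(pair(a, s(b))), pair(s(b), pair(pair(b, a), b)))   [R5 at 2.2.2]

pair(s(pair(a, s(b))), pair(s(b), pair(pair(b, a), b)))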